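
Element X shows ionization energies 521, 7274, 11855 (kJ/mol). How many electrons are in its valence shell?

Look for the largest jump between consecutive ionization energies: IE2/IE1 ≈ 14.0, far larger than any earlier ratio.
That jump marks the point where a core electron is being removed. So the atom has 1 valence electron.

1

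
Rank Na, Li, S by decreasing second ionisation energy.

Consider each +1 ion: Na⁺ is the bare [Ne] core; Li⁺ is the bare [He] core; S⁺ still has 5 valence electrons.
Pulling an electron out of a noble-gas core costs far more than removing a remaining valence electron, so Na and Li sit at the high end of IE_2.
Tabulated IE_2 (kJ/mol): Na 4562, Li 7298, S 2252.
Hence IE_2: S < Na < Li.

Li > Na > S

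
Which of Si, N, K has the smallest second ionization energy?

Si

IE_2 is the cost of taking one more electron from the +1 cation: Si⁺ still has 3 valence electrons; N⁺ still has 4 valence electrons; K⁺ is the bare [Ar] core.
Pulling an electron out of a noble-gas core costs far more than removing a remaining valence electron, so K sits at the high end of IE_2.
Valence configurations: Si⁺ [Ne]3s²3p¹, N⁺ [He]2s²2p².
Tabulated IE_2 (kJ/mol): Si 1577, N 2856, K 3052.
So the second ionization energies run Si < N < K.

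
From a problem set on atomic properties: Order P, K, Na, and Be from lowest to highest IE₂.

IE_2 is the cost of taking one more electron from the +1 cation: P⁺ still has 4 valence electrons; K⁺ is the bare [Ar] core; Na⁺ is the bare [Ne] core; Be⁺ still has 1 valence electron.
Core electrons are held far more tightly than valence electrons, so K and Na top the IE_2 order.
Valence configurations: P⁺ [Ne]3s²3p², Be⁺ [He]2s¹.
The numbers (kJ/mol): P 1907, K 3052, Na 4562, Be 1757.
Putting it together, IE_2: Be < P < K < Na.

Be, P, K, Na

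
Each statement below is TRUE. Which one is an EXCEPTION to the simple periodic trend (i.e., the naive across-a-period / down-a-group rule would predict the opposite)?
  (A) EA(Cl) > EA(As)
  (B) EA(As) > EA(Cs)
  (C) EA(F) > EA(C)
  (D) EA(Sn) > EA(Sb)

The general trend: electron affinity increases across a period and decreases down a group.
(A) Cl (period 3, group 17) vs As (period 4, group 15): the stated order agrees with the simple trend.
(B) As (period 4, group 15) vs Cs (period 6, group 1): the stated order agrees with the simple trend.
(C) F (period 2, group 17) vs C (period 2, group 14): the stated order agrees with the simple trend.
(D) Sn (period 5, group 14) vs Sb (period 5, group 15): the stated order contradicts the simple trend.
The exception is (D): adding an electron to Sb's half-filled 5p³ is unfavourable, so Sn has the more exothermic EA.

(D)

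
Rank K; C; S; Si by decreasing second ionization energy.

After 1 electron has been removed, what remains? K⁺ is the bare [Ar] core; C⁺ still has 3 valence electrons; S⁺ still has 5 valence electrons; Si⁺ still has 3 valence electrons.
Pulling an electron out of a noble-gas core costs far more than removing a remaining valence electron, so K sits at the high end of IE_2.
Valence configurations: C⁺ [He]2s²2p¹, S⁺ [Ne]3s²3p³, Si⁺ [Ne]3s²3p¹.
The numbers (kJ/mol): K 3052, C 2353, S 2252, Si 1577.
Putting it together, IE_2: Si < S < C < K.

K > C > S > Si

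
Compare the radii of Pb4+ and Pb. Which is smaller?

Pb4+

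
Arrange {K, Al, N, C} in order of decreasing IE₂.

The second ionization energy removes an electron from the +1 ion. For each element: K⁺ is the bare [Ar] core; Al⁺ still has 2 valence electrons; N⁺ still has 4 valence electrons; C⁺ still has 3 valence electrons.
Pulling an electron out of a noble-gas core costs far more than removing a remaining valence electron, so K sits at the high end of IE_2.
Valence configurations: Al⁺ [Ne]3s², N⁺ [He]2s²2p², C⁺ [He]2s²2p¹.
Tabulated IE_2 (kJ/mol): K 3052, Al 1817, N 2856, C 2353.
Hence IE_2: Al < C < N < K.

K, N, C, Al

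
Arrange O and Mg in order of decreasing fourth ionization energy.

Mg > O

IE_4 is the cost of taking one more electron from the +3 cation: O³⁺ still has 3 valence electrons; Mg³⁺ is already 1 electron into the core.
Core electrons are held far more tightly than valence electrons, so Mg tops the IE_4 order.
Approximate IE_4 values (kJ/mol): O 7469, Mg 10543.
Overall IE_4 order: O < Mg.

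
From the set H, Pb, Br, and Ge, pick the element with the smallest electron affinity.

Pb

Atoms with high Z_eff and room in the valence shell (especially the halogens) have the most exothermic electron affinities.
Here both period and group differ, so the two effects have to be weighed against each other.
H > Pb: period and group pull opposite ways; the down-group shift dominates (73 vs 35 kJ/mol).
Ge > H: the two effects oppose for this pair; the across-period effect wins (119 vs 73 kJ/mol).
Br > Ge: both are in period 4; the period trend gives Br the larger value.
Approximate values (kJ/mol): H 73, Ge 119, Br 325, Pb 35.
The smallest electron affinity among these belongs to Pb.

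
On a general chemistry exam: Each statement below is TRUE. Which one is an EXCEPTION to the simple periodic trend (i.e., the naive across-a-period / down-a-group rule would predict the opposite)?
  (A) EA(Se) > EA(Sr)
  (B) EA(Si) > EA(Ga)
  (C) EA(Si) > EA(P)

The general trend: electron affinity increases across a period and decreases down a group.
(A) Se (period 4, group 16) vs Sr (period 5, group 2): the stated order agrees with the simple trend.
(B) Si (period 3, group 14) vs Ga (period 4, group 13): the stated order agrees with the simple trend.
(C) Si (period 3, group 14) vs P (period 3, group 15): the stated order contradicts the simple trend.
The exception is (C): adding an electron to P's half-filled 3p³ is unfavourable, so Si (3p²) has the more exothermic EA.

(C)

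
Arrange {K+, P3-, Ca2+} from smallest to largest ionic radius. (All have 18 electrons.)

Ca2+ < K+ < P3-

All of these have 18 electrons, so size is governed by nuclear charge alone: the more protons, the stronger the pull on the same electron cloud, and the smaller the ion.
Nuclear charges: Ca2+ (Z=20), K+ (Z=19), P3- (Z=15).
Smallest to largest: Ca2+ < K+ < P3-.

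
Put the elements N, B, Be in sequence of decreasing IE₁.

Be is in period 2, group 2; B is in period 2, group 13; N is in period 2, group 15.
Across a period the outer electron is held more tightly (higher IE₁); down a group it sits in a higher shell, more shielded, and comes off more easily.
All lie in period 2; the across-period trend (first ionization energy increases left to right) applies, with the exception below.
Note the exception: Be has a higher first ionization energy than B, contrary to the simple trend — removing B's lone 2p electron is easier than breaking Be's filled 2s².
Tabulated first ionization energy (kJ/mol): Be 900, B 801, N 1402.
So from highest to lowest: N > Be > B.

N > Be > B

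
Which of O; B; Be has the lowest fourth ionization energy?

O

After 3 electrons have been removed, what remains? O³⁺ still has 3 valence electrons; B³⁺ is the bare [He] core; Be³⁺ is already 1 electron into the core.
Breaking into a closed-shell core is much more expensive than removing a leftover valence electron — Be and B have the largest IE_4 here.
Tabulated IE_4 (kJ/mol): O 7469, B 25026, Be 21007.
Overall IE_4 order: O < Be < B.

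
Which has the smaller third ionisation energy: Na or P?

P

After 2 electrons have been removed, what remains? Na²⁺ is already 1 electron into the core; P²⁺ still has 3 valence electrons.
Pulling an electron out of a noble-gas core costs far more than removing a remaining valence electron, so Na sits at the high end of IE_3.
Tabulated IE_3 (kJ/mol): Na 6910, P 2914.
Hence IE_3: P < Na.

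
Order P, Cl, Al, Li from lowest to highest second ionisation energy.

Consider each +1 ion: P⁺ still has 4 valence electrons; Cl⁺ still has 6 valence electrons; Al⁺ still has 2 valence electrons; Li⁺ is the bare [He] core.
Pulling an electron out of a noble-gas core costs far more than removing a remaining valence electron, so Li sits at the high end of IE_2.
Valence configurations: P⁺ [Ne]3s²3p², Cl⁺ [Ne]3s²3p⁴, Al⁺ [Ne]3s².
Approximate IE_2 values (kJ/mol): P 1907, Cl 2298, Al 1817, Li 7298.
Overall IE_2 order: Al < P < Cl < Li.

Al < P < Cl < Li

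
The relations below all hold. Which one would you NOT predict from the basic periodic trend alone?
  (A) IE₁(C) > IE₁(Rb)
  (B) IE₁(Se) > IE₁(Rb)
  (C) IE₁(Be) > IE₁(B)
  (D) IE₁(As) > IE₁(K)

The general trend: first ionization energy increases across a period and decreases down a group.
(A) C (period 2, group 14) vs Rb (period 5, group 1): the stated order agrees with the simple trend.
(B) Se (period 4, group 16) vs Rb (period 5, group 1): the stated order agrees with the simple trend.
(C) Be (period 2, group 2) vs B (period 2, group 13): the stated order contradicts the simple trend.
(D) As (period 4, group 15) vs K (period 4, group 1): the stated order agrees with the simple trend.
The exception is (C): removing B's lone 2p electron is easier than breaking Be's filled 2s².

(C)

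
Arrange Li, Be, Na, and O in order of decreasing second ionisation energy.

Li, Na, O, Be

IE_2 is the cost of taking one more electron from the +1 cation: Li⁺ is the bare [He] core; Be⁺ still has 1 valence electron; Na⁺ is the bare [Ne] core; O⁺ still has 5 valence electrons.
Breaking into a closed-shell core is much more expensive than removing a leftover valence electron — Na and Li have the largest IE_2 here.
Valence configurations: Be⁺ [He]2s¹, O⁺ [He]2s²2p³.
The numbers (kJ/mol): Li 7298, Be 1757, Na 4562, O 3388.
Putting it together, IE_2: Be < O < Na < Li.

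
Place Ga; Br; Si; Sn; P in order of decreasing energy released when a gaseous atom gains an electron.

Br > Si > Sn > P > Ga

EA tends to increase across a period and decrease down a group, though the pattern is less regular than for IE or radius.
These span different periods and groups, so the two trends combine.
P > Ga: relative to Ga, both the across-period and down-group shifts push P's electron affinity up.
Sn > P: this pair runs against the simple trend — see the exception note.
Si > Sn: they share group 14; the group trend gives Si the larger value.
Br > Si: the two effects oppose for this pair; the across-period effect wins (325 vs 134 kJ/mol).
Note the exception: Sn has a higher electron affinity than P, contrary to the simple trend — adding an electron to P's half-filled np³ subshell costs electron-pairing energy.
Note the exception: Si has a higher electron affinity than P, contrary to the simple trend — adding an electron to P's half-filled 3p³ is unfavourable, so Si (3p²) has the more exothermic EA.
Tabulated electron affinity (kJ/mol): Si 134, P 72, Ga 29, Br 325, Sn 107.
So from highest to lowest: Br > Si > Sn > P > Ga.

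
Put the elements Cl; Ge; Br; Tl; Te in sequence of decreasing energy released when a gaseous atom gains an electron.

Cl > Br > Te > Ge > Tl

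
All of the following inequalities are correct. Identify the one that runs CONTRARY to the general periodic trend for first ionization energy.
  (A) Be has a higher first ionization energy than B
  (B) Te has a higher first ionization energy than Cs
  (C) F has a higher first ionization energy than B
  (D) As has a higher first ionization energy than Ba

(A)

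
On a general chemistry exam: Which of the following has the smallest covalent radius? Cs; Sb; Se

Se

Se is in period 4, group 16; Sb is in period 5, group 15; Cs is in period 6, group 1.
Across a period the added protons contract the valence shell; down a group each new principal shell makes the atom larger.
Here both period and group differ, so the two effects have to be weighed against each other.
Sb > Se: relative to Se, both the across-period and down-group shifts push Sb's atomic radius up.
Cs > Sb: both effects reinforce here, so Cs is clearly the larger of the two.
For reference (pm): Se 116, Sb 140, Cs 232.
The smallest covalent radius among these belongs to Se.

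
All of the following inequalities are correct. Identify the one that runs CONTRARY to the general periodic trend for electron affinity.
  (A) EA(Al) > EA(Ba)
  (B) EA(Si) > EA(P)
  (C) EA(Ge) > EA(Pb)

The general trend: electron affinity increases across a period and decreases down a group.
(A) Al (period 3, group 13) vs Ba (period 6, group 2): the stated order agrees with the simple trend.
(B) Si (period 3, group 14) vs P (period 3, group 15): the stated order contradicts the simple trend.
(C) Ge (period 4, group 14) vs Pb (period 6, group 14): the stated order agrees with the simple trend.
The exception is (B): adding an electron to P's half-filled 3p³ is unfavourable, so Si (3p²) has the more exothermic EA.

(B)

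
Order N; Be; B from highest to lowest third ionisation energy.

Be > N > B

IE_3 is the cost of taking one more electron from the +2 cation: N²⁺ still has 3 valence electrons; Be²⁺ is the bare [He] core; B²⁺ still has 1 valence electron.
Core electrons are held far more tightly than valence electrons, so Be tops the IE_3 order.
Valence configurations: N²⁺ [He]2s²2p¹, B²⁺ [He]2s¹.
Approximate IE_3 values (kJ/mol): N 4578, Be 14849, B 3660.
Hence IE_3: B < N < Be.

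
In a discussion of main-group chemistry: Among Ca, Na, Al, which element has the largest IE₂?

After 1 electron has been removed, what remains? Ca⁺ still has 1 valence electron; Na⁺ is the bare [Ne] core; Al⁺ still has 2 valence electrons.
Pulling an electron out of a noble-gas core costs far more than removing a remaining valence electron, so Na sits at the high end of IE_2.
Valence configurations: Ca⁺ [Ar]4s¹, Al⁺ [Ne]3s².
The numbers (kJ/mol): Ca 1145, Na 4562, Al 1817.
Overall IE_2 order: Ca < Al < Na.

Na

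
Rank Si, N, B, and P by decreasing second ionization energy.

N, B, P, Si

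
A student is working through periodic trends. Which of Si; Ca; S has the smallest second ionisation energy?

IE_2 is the cost of taking one more electron from the +1 cation: Si⁺ still has 3 valence electrons; Ca⁺ still has 1 valence electron; S⁺ still has 5 valence electrons.
All are still removing valence electrons, so compare the +1 ions as you would atoms: IE_2 generally rises across a period (higher Z_eff) and falls down a group (larger shell), subject to the usual subshell exceptions.
Valence configurations: Si⁺ [Ne]3s²3p¹, Ca⁺ [Ar]4s¹, S⁺ [Ne]3s²3p³.
Approximate IE_2 values (kJ/mol): Si 1577, Ca 1145, S 2252.
Hence IE_2: Ca < Si < S.

Ca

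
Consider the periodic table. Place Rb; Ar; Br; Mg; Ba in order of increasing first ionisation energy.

Rb < Ba < Mg < Br < Ar

IE₁ increases left→right with effective nuclear charge and decreases top→bottom as the valence shell moves farther out.
Neither a single period nor a single group — weigh both effects.
Ba > Rb: the two effects oppose for this pair; the across-period effect wins (503 vs 403 kJ/mol).
Mg > Ba: Mg sits above Ba in group 2, so the down-group effect alone puts Mg higher.
Br > Mg: period and group pull opposite ways; the across-period shift dominates (1140 vs 738 kJ/mol).
Ar > Br: relative to Br, both the across-period and down-group shifts push Ar's first ionization energy up.
Tabulated first ionization energy (kJ/mol): Mg 738, Ar 1521, Br 1140, Rb 403, Ba 503.
So from lowest to highest: Rb < Ba < Mg < Br < Ar.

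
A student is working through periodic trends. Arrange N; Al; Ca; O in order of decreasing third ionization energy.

IE_3 is the cost of taking one more electron from the +2 cation: N²⁺ still has 3 valence electrons; Al²⁺ still has 1 valence electron; Ca²⁺ is the bare [Ar] core; O²⁺ still has 4 valence electrons.
Usually core removal costs more than valence removal, but here the competition is close: a tightly held n=2 valence electron can cost more to remove than an n=3 core electron, so the actual values have to decide it.
Valence configurations: N²⁺ [He]2s²2p¹, Al²⁺ [Ne]3s¹, O²⁺ [He]2s²2p².
The numbers (kJ/mol): N 4578, Al 2745, Ca 4912, O 5300.
Putting it together, IE_3: Al < N < Ca < O.

O, Ca, N, Al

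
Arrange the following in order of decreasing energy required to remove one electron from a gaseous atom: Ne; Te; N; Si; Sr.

N is in period 2, group 15; Ne is in period 2, group 18; Si is in period 3, group 14; Sr is in period 5, group 2; Te is in period 5, group 16.
Removing the outermost electron gets harder across a period and easier down a group.
Neither a single period nor a single group — weigh both effects.
Si > Sr: both effects reinforce here, so Si is clearly the higher of the two.
Te > Si: the two effects oppose for this pair; the across-period effect wins (869 vs 786 kJ/mol).
N > Te: period and group pull opposite ways; the down-group shift dominates (1402 vs 869 kJ/mol).
Ne > N: both are in period 2; the period trend gives Ne the larger value.
Tabulated first ionization energy (kJ/mol): N 1402, Ne 2081, Si 786, Sr 550, Te 869.
So from highest to lowest: Ne > N > Te > Si > Sr.

Ne > N > Te > Si > Sr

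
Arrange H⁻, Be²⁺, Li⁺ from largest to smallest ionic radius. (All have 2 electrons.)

H⁻, Li⁺, Be²⁺

All of these have 2 electrons, so size is governed by nuclear charge alone: the more protons, the stronger the pull on the same electron cloud, and the smaller the ion.
Nuclear charges: Be²⁺ (Z=4), Li⁺ (Z=3), H⁻ (Z=1).
Largest to smallest: H⁻ > Li⁺ > Be²⁺.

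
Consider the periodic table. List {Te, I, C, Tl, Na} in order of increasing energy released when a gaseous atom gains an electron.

Electron affinity generally becomes more exothermic across a period toward the halogens and less exothermic down a group.
Neither a single period nor a single group — weigh both effects.
Na > Tl: period and group pull opposite ways; the down-group shift dominates (53 vs 19 kJ/mol).
C > Na: relative to Na, both the across-period and down-group shifts push C's electron affinity up.
Te > C: the two effects oppose for this pair; the across-period effect wins (190 vs 122 kJ/mol).
I > Te: both are in period 5; the period trend gives I the larger value.
Approximate values (kJ/mol): C 122, Na 53, Te 190, I 295, Tl 19.
So from lowest to highest: Tl < Na < C < Te < I.

Tl < Na < C < Te < I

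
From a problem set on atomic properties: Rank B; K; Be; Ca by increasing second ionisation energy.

IE_2 is the cost of taking one more electron from the +1 cation: B⁺ still has 2 valence electrons; K⁺ is the bare [Ar] core; Be⁺ still has 1 valence electron; Ca⁺ still has 1 valence electron.
Pulling an electron out of a noble-gas core costs far more than removing a remaining valence electron, so K sits at the high end of IE_2.
Valence configurations: B⁺ [He]2s², Be⁺ [He]2s¹, Ca⁺ [Ar]4s¹.
Approximate IE_2 values (kJ/mol): B 2427, K 3052, Be 1757, Ca 1145.
So the second ionization energies run Ca < Be < B < K.

Ca < Be < B < K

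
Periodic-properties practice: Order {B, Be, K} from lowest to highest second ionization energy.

Be, B, K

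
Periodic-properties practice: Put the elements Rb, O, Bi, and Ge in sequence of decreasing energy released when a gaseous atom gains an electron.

O > Ge > Bi > Rb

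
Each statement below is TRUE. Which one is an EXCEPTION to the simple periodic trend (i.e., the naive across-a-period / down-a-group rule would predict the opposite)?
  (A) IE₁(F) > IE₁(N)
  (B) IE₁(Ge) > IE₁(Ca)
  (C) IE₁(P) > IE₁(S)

(C)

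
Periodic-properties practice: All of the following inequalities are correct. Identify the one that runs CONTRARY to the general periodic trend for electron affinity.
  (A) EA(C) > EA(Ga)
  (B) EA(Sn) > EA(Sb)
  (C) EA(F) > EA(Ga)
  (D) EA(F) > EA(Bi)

(B)

The general trend: electron affinity increases across a period and decreases down a group.
(A) C (period 2, group 14) vs Ga (period 4, group 13): the stated order agrees with the simple trend.
(B) Sn (period 5, group 14) vs Sb (period 5, group 15): the stated order contradicts the simple trend.
(C) F (period 2, group 17) vs Ga (period 4, group 13): the stated order agrees with the simple trend.
(D) F (period 2, group 17) vs Bi (period 6, group 15): the stated order agrees with the simple trend.
The exception is (B): adding an electron to Sb's half-filled 5p³ is unfavourable, so Sn has the more exothermic EA.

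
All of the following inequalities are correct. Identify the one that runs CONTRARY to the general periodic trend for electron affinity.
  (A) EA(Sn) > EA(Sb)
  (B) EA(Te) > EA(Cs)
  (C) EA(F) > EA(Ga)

The general trend: electron affinity increases across a period and decreases down a group.
(A) Sn (period 5, group 14) vs Sb (period 5, group 15): the stated order contradicts the simple trend.
(B) Te (period 5, group 16) vs Cs (period 6, group 1): the stated order agrees with the simple trend.
(C) F (period 2, group 17) vs Ga (period 4, group 13): the stated order agrees with the simple trend.
The exception is (A): adding an electron to Sb's half-filled 5p³ is unfavourable, so Sn has the more exothermic EA.

(A)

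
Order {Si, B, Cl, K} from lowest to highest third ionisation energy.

IE_3 is the cost of taking one more electron from the +2 cation: Si²⁺ still has 2 valence electrons; B²⁺ still has 1 valence electron; Cl²⁺ still has 5 valence electrons; K²⁺ is already 1 electron into the core.
Breaking into a closed-shell core is much more expensive than removing a leftover valence electron — K has the largest IE_3 here.
Valence configurations: Si²⁺ [Ne]3s², B²⁺ [He]2s¹, Cl²⁺ [Ne]3s²3p³.
Approximate IE_3 values (kJ/mol): Si 3232, B 3660, Cl 3822, K 4420.
So the third ionization energies run Si < B < Cl < K.

Si, B, Cl, K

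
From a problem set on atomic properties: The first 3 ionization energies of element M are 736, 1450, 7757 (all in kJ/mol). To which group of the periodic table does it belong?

Look for the largest jump between consecutive ionization energies: IE3/IE2 ≈ 5.3, far larger than any earlier ratio.
That jump marks the point where a core electron is being removed. So the atom has 2 valence electrons.
A main-group element with 2 valence electrons is in group 2.

Group 2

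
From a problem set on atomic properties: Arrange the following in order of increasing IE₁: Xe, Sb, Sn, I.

Sn is in period 5, group 14; Sb is in period 5, group 15; I is in period 5, group 17; Xe is in period 5, group 18.
IE₁ increases left→right with effective nuclear charge and decreases top→bottom as the valence shell moves farther out.
All lie in period 5, so first ionization energy increases left to right.
So from lowest to highest: Sn < Sb < I < Xe.

Sn, Sb, I, Xe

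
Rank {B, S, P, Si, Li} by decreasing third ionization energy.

Li > B > S > Si > P

IE_3 is the cost of taking one more electron from the +2 cation: B²⁺ still has 1 valence electron; S²⁺ still has 4 valence electrons; P²⁺ still has 3 valence electrons; Si²⁺ still has 2 valence electrons; Li²⁺ is already 1 electron into the core.
Core electrons are held far more tightly than valence electrons, so Li tops the IE_3 order.
Valence configurations: B²⁺ [He]2s¹, S²⁺ [Ne]3s²3p², P²⁺ [Ne]3s²3p¹, Si²⁺ [Ne]3s².
P²⁺ loses a lone 3p electron whereas Si²⁺ must break into a filled 3s² pair, so IE_3(Si) > IE_3(P) even though P has the higher nuclear charge.
The numbers (kJ/mol): B 3660, S 3357, P 2914, Si 3232, Li 11815.
Hence IE_3: P < Si < S < B < Li.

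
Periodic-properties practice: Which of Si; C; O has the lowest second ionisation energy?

Si

The second ionization energy removes an electron from the +1 ion. For each element: Si⁺ still has 3 valence electrons; C⁺ still has 3 valence electrons; O⁺ still has 5 valence electrons.
All are still removing valence electrons, so compare the +1 ions as you would atoms: IE_2 generally rises across a period (higher Z_eff) and falls down a group (larger shell), subject to the usual subshell exceptions.
Valence configurations: Si⁺ [Ne]3s²3p¹, C⁺ [He]2s²2p¹, O⁺ [He]2s²2p³.
Approximate IE_2 values (kJ/mol): Si 1577, C 2353, O 3388.
Hence IE_2: Si < C < O.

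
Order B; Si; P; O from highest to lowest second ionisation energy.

The second ionization energy removes an electron from the +1 ion. For each element: B⁺ still has 2 valence electrons; Si⁺ still has 3 valence electrons; P⁺ still has 4 valence electrons; O⁺ still has 5 valence electrons.
All are still removing valence electrons, so compare the +1 ions as you would atoms: IE_2 generally rises across a period (higher Z_eff) and falls down a group (larger shell), subject to the usual subshell exceptions.
Valence configurations: B⁺ [He]2s², Si⁺ [Ne]3s²3p¹, P⁺ [Ne]3s²3p², O⁺ [He]2s²2p³.
The numbers (kJ/mol): B 2427, Si 1577, P 1907, O 3388.
So the second ionization energies run Si < P < B < O.

O > B > P > Si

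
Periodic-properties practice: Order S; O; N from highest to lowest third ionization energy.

IE_3 is the cost of taking one more electron from the +2 cation: S²⁺ still has 4 valence electrons; O²⁺ still has 4 valence electrons; N²⁺ still has 3 valence electrons.
All are still removing valence electrons, so compare the +2 ions as you would atoms: IE_3 generally rises across a period (higher Z_eff) and falls down a group (larger shell), subject to the usual subshell exceptions.
Valence configurations: S²⁺ [Ne]3s²3p², O²⁺ [He]2s²2p², N²⁺ [He]2s²2p¹.
The numbers (kJ/mol): S 3357, O 5300, N 4578.
Putting it together, IE_3: S < N < O.

O, N, S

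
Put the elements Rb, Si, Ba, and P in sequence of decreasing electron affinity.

Si, P, Rb, Ba

EA tends to increase across a period and decrease down a group, though the pattern is less regular than for IE or radius.
Neither a single period nor a single group — weigh both effects.
Rb > Ba: period and group pull opposite ways; the down-group shift dominates (47 vs 14 kJ/mol).
P > Rb: both effects reinforce here, so P is clearly the higher of the two.
Si > P: this pair runs against the simple trend — see the exception note.
Note the exception: Si has a higher electron affinity than P, contrary to the simple trend — adding an electron to P's half-filled 3p³ is unfavourable, so Si (3p²) has the more exothermic EA.
Approximate values (kJ/mol): Si 134, P 72, Rb 47, Ba 14.
So from highest to lowest: Si > P > Rb > Ba.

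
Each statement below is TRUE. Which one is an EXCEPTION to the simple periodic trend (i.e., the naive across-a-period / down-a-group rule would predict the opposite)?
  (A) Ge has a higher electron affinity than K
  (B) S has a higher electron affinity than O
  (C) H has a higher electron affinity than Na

(B)

The general trend: electron affinity increases across a period and decreases down a group.
(A) Ge (period 4, group 14) vs K (period 4, group 1): the stated order agrees with the simple trend.
(B) S (period 3, group 16) vs O (period 2, group 16): the stated order contradicts the simple trend.
(C) H (period 1, group 1) vs Na (period 3, group 1): the stated order agrees with the simple trend.
The exception is (B): the compact 2p subshell of O repels the added electron more than S's larger 3p does.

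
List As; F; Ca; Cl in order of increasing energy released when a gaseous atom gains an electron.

F is in period 2, group 17; Cl is in period 3, group 17; Ca is in period 4, group 2; As is in period 4, group 15.
Atoms with high Z_eff and room in the valence shell (especially the halogens) have the most exothermic electron affinities.
These span different periods and groups, so the two trends combine.
As > Ca: both are in period 4; the period trend gives As the larger value.
F > As: both effects reinforce here, so F is clearly the higher of the two.
Cl > F: this pair runs against the simple trend — see the exception note.
Note the exception: Cl has a higher electron affinity than F, contrary to the simple trend — F's small 2p subshell makes the incoming electron feel strong e⁻–e⁻ repulsion, so Cl actually releases more energy on gaining an electron.
Tabulated electron affinity (kJ/mol): F 328, Cl 349, Ca 2, As 78.
So from lowest to highest: Ca < As < F < Cl.

Ca < As < F < Cl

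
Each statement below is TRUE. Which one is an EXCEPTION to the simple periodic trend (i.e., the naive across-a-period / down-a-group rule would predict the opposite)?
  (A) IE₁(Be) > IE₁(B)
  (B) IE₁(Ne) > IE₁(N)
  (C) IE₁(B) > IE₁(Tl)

The general trend: IE₁ increases across a period and decreases down a group.
(A) Be (period 2, group 2) vs B (period 2, group 13): the stated order contradicts the simple trend.
(B) Ne (period 2, group 18) vs N (period 2, group 15): the stated order agrees with the simple trend.
(C) B (period 2, group 13) vs Tl (period 6, group 13): the stated order agrees with the simple trend.
The exception is (A): removing B's lone 2p electron is easier than breaking Be's filled 2s².

(A)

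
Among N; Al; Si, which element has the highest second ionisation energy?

N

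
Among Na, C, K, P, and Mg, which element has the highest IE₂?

Na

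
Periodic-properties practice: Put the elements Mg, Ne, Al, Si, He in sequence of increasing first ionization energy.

He is in period 1, group 18; Ne is in period 2, group 18; Mg is in period 3, group 2; Al is in period 3, group 13; Si is in period 3, group 14.
Across a period the outer electron is held more tightly (higher IE₁); down a group it sits in a higher shell, more shielded, and comes off more easily.
These span different periods and groups, so the two trends combine.
Mg > Al: this pair runs against the simple trend — see the exception note.
Si > Mg: Si lies to the right of Mg in period 3, so the across-period effect alone puts Si higher.
Ne > Si: both effects reinforce here, so Ne is clearly the higher of the two.
He > Ne: He sits above Ne in group 18, so the down-group effect alone puts He higher.
Note the exception: Mg has a higher first ionization energy than Al, contrary to the simple trend — Al's single 3p electron is easier to remove than one from Mg's filled 3s².
Tabulated first ionization energy (kJ/mol): He 2372, Ne 2081, Mg 738, Al 578, Si 786.
So from lowest to highest: Al < Mg < Si < Ne < He.

Al < Mg < Si < Ne < He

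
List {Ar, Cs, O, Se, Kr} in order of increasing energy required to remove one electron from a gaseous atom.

Cs < Se < O < Kr < Ar

O is in period 2, group 16; Ar is in period 3, group 18; Se is in period 4, group 16; Kr is in period 4, group 18; Cs is in period 6, group 1.
Removing the outermost electron gets harder across a period and easier down a group.
Here both period and group differ, so the two effects have to be weighed against each other.
Se > Cs: both effects reinforce here, so Se is clearly the higher of the two.
O > Se: they share group 16; the group trend gives O the larger value.
Kr > O: period and group pull opposite ways; the across-period shift dominates (1351 vs 1314 kJ/mol).
Ar > Kr: Ar sits above Kr in group 18, so the down-group effect alone puts Ar higher.
Approximate values (kJ/mol): O 1314, Ar 1521, Se 941, Kr 1351, Cs 376.
So from lowest to highest: Cs < Se < O < Kr < Ar.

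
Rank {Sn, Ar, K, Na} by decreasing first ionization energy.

Ar, Sn, Na, K

Na is in period 3, group 1; Ar is in period 3, group 18; K is in period 4, group 1; Sn is in period 5, group 14.
Removing the outermost electron gets harder across a period and easier down a group.
Neither a single period nor a single group — weigh both effects.
Na > K: they share group 1; the group trend gives Na the larger value.
Sn > Na: the two effects oppose for this pair; the across-period effect wins (709 vs 496 kJ/mol).
Ar > Sn: relative to Sn, both the across-period and down-group shifts push Ar's first ionization energy up.
For reference (kJ/mol): Na 496, Ar 1521, K 419, Sn 709.
So from highest to lowest: Ar > Sn > Na > K.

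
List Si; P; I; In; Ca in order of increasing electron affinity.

Ca < In < P < Si < I

Si is in period 3, group 14; P is in period 3, group 15; Ca is in period 4, group 2; In is in period 5, group 13; I is in period 5, group 17.
EA tends to increase across a period and decrease down a group, though the pattern is less regular than for IE or radius.
Here both period and group differ, so the two effects have to be weighed against each other.
In > Ca: the two effects oppose for this pair; the across-period effect wins (29 vs 2 kJ/mol).
P > In: both effects reinforce here, so P is clearly the higher of the two.
Si > P: this pair runs against the simple trend — see the exception note.
I > Si: period and group pull opposite ways; the across-period shift dominates (295 vs 134 kJ/mol).
Note the exception: Si has a higher electron affinity than P, contrary to the simple trend — adding an electron to P's half-filled 3p³ is unfavourable, so Si (3p²) has the more exothermic EA.
Approximate values (kJ/mol): Si 134, P 72, Ca 2, In 29, I 295.
So from lowest to highest: Ca < In < P < Si < I.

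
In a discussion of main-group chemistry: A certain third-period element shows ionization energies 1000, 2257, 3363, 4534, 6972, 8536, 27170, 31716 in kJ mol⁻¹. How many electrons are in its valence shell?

6

Look for the largest jump between consecutive ionization energies: IE7/IE6 ≈ 3.2, far larger than any earlier ratio.
That jump marks the point where a core electron is being removed. So the atom has 6 valence electrons.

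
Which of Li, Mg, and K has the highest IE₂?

Li

IE_2 is the cost of taking one more electron from the +1 cation: Li⁺ is the bare [He] core; Mg⁺ still has 1 valence electron; K⁺ is the bare [Ar] core.
Breaking into a closed-shell core is much more expensive than removing a leftover valence electron — K and Li have the largest IE_2 here.
Tabulated IE_2 (kJ/mol): Li 7298, Mg 1451, K 3052.
Overall IE_2 order: Mg < K < Li.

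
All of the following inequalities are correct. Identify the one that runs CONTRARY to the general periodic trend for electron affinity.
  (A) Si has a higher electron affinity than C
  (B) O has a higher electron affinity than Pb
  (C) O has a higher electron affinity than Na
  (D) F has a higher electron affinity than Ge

The general trend: electron affinity increases across a period and decreases down a group.
(A) Si (period 3, group 14) vs C (period 2, group 14): the stated order contradicts the simple trend.
(B) O (period 2, group 16) vs Pb (period 6, group 14): the stated order agrees with the simple trend.
(C) O (period 2, group 16) vs Na (period 3, group 1): the stated order agrees with the simple trend.
(D) F (period 2, group 17) vs Ge (period 4, group 14): the stated order agrees with the simple trend.
The exception is (A): Si's larger, more diffuse 3p orbitals accept an added electron slightly more readily than C's compact 2p.

(A)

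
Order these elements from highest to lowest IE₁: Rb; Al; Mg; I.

I, Mg, Al, Rb

IE₁ increases left→right with effective nuclear charge and decreases top→bottom as the valence shell moves farther out.
Neither a single period nor a single group — weigh both effects.
Al > Rb: relative to Rb, both the across-period and down-group shifts push Al's first ionization energy up.
Mg > Al: this pair runs against the simple trend — see the exception note.
I > Mg: the two effects oppose for this pair; the across-period effect wins (1008 vs 738 kJ/mol).
Note the exception: Mg has a higher first ionization energy than Al, contrary to the simple trend — Al's single 3p electron is easier to remove than one from Mg's filled 3s².
For reference (kJ/mol): Mg 738, Al 578, Rb 403, I 1008.
So from highest to lowest: I > Mg > Al > Rb.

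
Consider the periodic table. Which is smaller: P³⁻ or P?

Forming P³⁻ adds 3 electrons to P. More electron–electron repulsion in the same shell, with unchanged nuclear charge, lets the cloud expand.
An anion is larger than its parent atom: P³⁻ > P.

P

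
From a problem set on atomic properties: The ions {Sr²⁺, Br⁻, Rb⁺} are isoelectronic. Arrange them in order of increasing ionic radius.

Sr²⁺ < Rb⁺ < Br⁻

All of these have 36 electrons, so size is governed by nuclear charge alone: the more protons, the stronger the pull on the same electron cloud, and the smaller the ion.
Nuclear charges: Sr²⁺ (Z=38), Rb⁺ (Z=37), Br⁻ (Z=35).
Smallest to largest: Sr²⁺ < Rb⁺ < Br⁻.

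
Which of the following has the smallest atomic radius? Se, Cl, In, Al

Al is in period 3, group 13; Cl is in period 3, group 17; Se is in period 4, group 16; In is in period 5, group 13.
Atomic radius shrinks across a period as nuclear charge pulls the same shell inward, and grows down a group as new shells are added.
Neither a single period nor a single group — weigh both effects.
Se > Cl: both effects reinforce here, so Se is clearly the larger of the two.
Al > Se: the two effects oppose for this pair; the across-period effect wins (126 vs 116 pm).
In > Al: In sits below Al in group 13, so the down-group effect alone puts In larger.
For reference (pm): Al 126, Cl 99, Se 116, In 142.
The smallest atomic radius among these belongs to Cl.

Cl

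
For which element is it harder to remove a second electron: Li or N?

Li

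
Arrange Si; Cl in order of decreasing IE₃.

Cl, Si

After 2 electrons have been removed, what remains? Si²⁺ still has 2 valence electrons; Cl²⁺ still has 5 valence electrons.
All are still removing valence electrons, so compare the +2 ions as you would atoms: IE_3 generally rises across a period (higher Z_eff) and falls down a group (larger shell), subject to the usual subshell exceptions.
Valence configurations: Si²⁺ [Ne]3s², Cl²⁺ [Ne]3s²3p³.
Approximate IE_3 values (kJ/mol): Si 3232, Cl 3822.
Overall IE_3 order: Si < Cl.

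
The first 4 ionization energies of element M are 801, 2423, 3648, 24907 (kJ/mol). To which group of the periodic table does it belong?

Look for the largest jump between consecutive ionization energies: IE4/IE3 ≈ 6.8, far larger than any earlier ratio.
That jump marks the point where a core electron is being removed. So the atom has 3 valence electrons.
A main-group element with 3 valence electrons is in group 13.

Group 13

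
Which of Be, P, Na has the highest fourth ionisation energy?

Be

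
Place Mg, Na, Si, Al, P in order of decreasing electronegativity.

P, Si, Al, Mg, Na

Na is in period 3, group 1; Mg is in period 3, group 2; Al is in period 3, group 13; Si is in period 3, group 14; P is in period 3, group 15.
Smaller atoms with higher effective nuclear charge are more electronegative.
All lie in period 3, so electronegativity increases left to right.
So from highest to lowest: P > Si > Al > Mg > Na.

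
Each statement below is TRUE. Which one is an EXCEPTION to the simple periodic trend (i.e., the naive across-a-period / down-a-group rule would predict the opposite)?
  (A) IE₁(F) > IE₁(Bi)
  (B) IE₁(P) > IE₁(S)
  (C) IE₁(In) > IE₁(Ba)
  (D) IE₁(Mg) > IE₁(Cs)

(B)

The general trend: first ionization energy increases across a period and decreases down a group.
(A) F (period 2, group 17) vs Bi (period 6, group 15): the stated order agrees with the simple trend.
(B) P (period 3, group 15) vs S (period 3, group 16): the stated order contradicts the simple trend.
(C) In (period 5, group 13) vs Ba (period 6, group 2): the stated order agrees with the simple trend.
(D) Mg (period 3, group 2) vs Cs (period 6, group 1): the stated order agrees with the simple trend.
The exception is (B): S (3p⁴) ionizes more easily than half-filled P (3p³) because the paired 3p electron in S is pushed out by e⁻–e⁻ repulsion.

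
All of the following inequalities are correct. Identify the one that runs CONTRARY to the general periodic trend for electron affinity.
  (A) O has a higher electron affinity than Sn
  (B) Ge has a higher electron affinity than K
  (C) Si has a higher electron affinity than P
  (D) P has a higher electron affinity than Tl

(C)

The general trend: electron affinity increases across a period and decreases down a group.
(A) O (period 2, group 16) vs Sn (period 5, group 14): the stated order agrees with the simple trend.
(B) Ge (period 4, group 14) vs K (period 4, group 1): the stated order agrees with the simple trend.
(C) Si (period 3, group 14) vs P (period 3, group 15): the stated order contradicts the simple trend.
(D) P (period 3, group 15) vs Tl (period 6, group 13): the stated order agrees with the simple trend.
The exception is (C): adding an electron to P's half-filled 3p³ is unfavourable, so Si (3p²) has the more exothermic EA.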